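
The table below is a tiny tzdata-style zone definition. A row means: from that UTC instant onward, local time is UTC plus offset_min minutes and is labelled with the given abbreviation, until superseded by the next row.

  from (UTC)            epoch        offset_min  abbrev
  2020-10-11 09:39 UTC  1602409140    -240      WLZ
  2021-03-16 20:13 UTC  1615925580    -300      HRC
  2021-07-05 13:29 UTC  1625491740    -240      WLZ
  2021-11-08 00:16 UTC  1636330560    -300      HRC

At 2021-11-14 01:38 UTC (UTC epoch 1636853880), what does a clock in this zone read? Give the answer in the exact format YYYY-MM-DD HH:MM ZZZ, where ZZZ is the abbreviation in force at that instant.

2021-11-13 20:38 HRC

Query: 2021-11-14 01:38 UTC
Rule 4/4 (HRC, -05:00): 2021-11-08 00:16 UTC ≤ query < +∞
1·60 + 38 - 300 = -202 min
-202 = -1·1440 + 1238; 1238 = 20·60 + 38 → 20:38, 2021-11-14 - 1 day = 2021-11-13
→ 2021-11-13 20:38 HRC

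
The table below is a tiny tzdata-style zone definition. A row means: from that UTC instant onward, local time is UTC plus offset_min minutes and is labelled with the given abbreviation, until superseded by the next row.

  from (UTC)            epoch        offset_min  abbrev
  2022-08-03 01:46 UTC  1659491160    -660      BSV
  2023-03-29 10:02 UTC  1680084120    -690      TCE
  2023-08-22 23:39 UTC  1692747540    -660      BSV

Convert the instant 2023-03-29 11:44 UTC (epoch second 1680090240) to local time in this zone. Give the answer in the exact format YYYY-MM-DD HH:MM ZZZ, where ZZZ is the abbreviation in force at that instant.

2023-03-29 00:14 TCE

Query: 2023-03-29 11:44 UTC
Rule 2/3 (TCE, -11:30): 2023-03-29 10:02 UTC ≤ query < 2023-08-22 23:39 UTC
11·60 + 44 - 690 = 14 min
14 = 0·1440 + 14; 14 = 0·60 + 14 → 00:14, same day
→ 2023-03-29 00:14 TCE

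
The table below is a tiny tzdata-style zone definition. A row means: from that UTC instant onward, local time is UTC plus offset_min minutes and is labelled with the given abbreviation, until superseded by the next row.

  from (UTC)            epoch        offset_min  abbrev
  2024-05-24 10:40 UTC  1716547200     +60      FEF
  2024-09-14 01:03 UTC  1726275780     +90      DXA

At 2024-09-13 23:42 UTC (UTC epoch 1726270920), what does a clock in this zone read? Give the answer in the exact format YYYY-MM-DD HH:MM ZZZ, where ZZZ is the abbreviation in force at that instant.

2024-09-14 00:42 FEF

Query: 2024-09-13 23:42 UTC
Rule 1/2 (FEF, +01:00): 2024-05-24 10:40 UTC ≤ query < 2024-09-14 01:03 UTC
23·60 + 42 + 60 = 1482 min
1482 = 1·1440 + 42; 42 = 0·60 + 42 → 00:42, 2024-09-13 + 1 day = 2024-09-14
→ 2024-09-14 00:42 FEF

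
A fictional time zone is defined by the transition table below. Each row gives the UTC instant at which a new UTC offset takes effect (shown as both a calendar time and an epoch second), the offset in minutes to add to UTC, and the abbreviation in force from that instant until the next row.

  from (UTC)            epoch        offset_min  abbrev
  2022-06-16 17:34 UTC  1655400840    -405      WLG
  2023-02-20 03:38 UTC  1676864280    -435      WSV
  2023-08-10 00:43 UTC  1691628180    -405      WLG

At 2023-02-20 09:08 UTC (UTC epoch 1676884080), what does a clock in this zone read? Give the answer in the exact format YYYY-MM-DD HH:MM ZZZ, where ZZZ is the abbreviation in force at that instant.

2023-02-20 01:53 WSV

Query: 2023-02-20 09:08 UTC
Rule 2/3 (WSV, -07:15): 2023-02-20 03:38 UTC ≤ query < 2023-08-10 00:43 UTC
9·60 + 8 - 435 = 113 min
113 = 0·1440 + 113; 113 = 1·60 + 53 → 01:53, same day
→ 2023-02-20 01:53 WSV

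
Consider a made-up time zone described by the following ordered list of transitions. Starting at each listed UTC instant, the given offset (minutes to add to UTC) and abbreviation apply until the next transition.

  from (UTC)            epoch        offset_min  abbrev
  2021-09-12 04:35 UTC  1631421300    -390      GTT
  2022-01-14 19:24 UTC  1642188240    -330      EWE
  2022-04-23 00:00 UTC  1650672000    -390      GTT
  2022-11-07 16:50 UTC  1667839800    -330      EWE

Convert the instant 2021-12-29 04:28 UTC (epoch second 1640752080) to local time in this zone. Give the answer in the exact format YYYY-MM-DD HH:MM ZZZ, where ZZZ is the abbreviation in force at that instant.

Query: 2021-12-29 04:28 UTC
Rule 1/4 (GTT, -06:30): 2021-09-12 04:35 UTC ≤ query < 2022-01-14 19:24 UTC
4·60 + 28 - 390 = -122 min
-122 = -1·1440 + 1318; 1318 = 21·60 + 58 → 21:58, 2021-12-29 - 1 day = 2021-12-28
→ 2021-12-28 21:58 GTT

2021-12-28 21:58 GTT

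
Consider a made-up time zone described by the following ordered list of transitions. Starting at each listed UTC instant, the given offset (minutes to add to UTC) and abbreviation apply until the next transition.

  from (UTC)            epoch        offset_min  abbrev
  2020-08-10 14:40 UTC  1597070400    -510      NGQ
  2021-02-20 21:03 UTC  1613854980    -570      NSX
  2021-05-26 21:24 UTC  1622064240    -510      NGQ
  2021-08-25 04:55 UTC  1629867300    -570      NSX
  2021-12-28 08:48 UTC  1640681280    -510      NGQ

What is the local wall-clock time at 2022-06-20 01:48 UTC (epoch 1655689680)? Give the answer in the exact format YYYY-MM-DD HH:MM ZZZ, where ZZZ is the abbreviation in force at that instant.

Query: 2022-06-20 01:48 UTC
Rule 5/5 (NGQ, -08:30): 2021-12-28 08:48 UTC ≤ query < +∞
1·60 + 48 - 510 = -402 min
-402 = -1·1440 + 1038; 1038 = 17·60 + 18 → 17:18, 2022-06-20 - 1 day = 2022-06-19
→ 2022-06-19 17:18 NGQ

2022-06-19 17:18 NGQ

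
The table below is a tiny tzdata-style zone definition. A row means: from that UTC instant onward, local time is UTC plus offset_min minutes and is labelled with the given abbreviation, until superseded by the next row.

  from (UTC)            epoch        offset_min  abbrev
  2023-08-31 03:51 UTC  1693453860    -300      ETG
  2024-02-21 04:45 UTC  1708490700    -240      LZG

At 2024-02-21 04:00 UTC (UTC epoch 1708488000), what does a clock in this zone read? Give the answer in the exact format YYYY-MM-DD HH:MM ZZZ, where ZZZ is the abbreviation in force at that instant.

2024-02-20 23:00 ETG

Query: 2024-02-21 04:00 UTC
Rule 1/2 (ETG, -05:00): 2023-08-31 03:51 UTC ≤ query < 2024-02-21 04:45 UTC
4·60 + 0 - 300 = -60 min
-60 = -1·1440 + 1380; 1380 = 23·60 + 0 → 23:00, 2024-02-21 - 1 day = 2024-02-20
→ 2024-02-20 23:00 ETG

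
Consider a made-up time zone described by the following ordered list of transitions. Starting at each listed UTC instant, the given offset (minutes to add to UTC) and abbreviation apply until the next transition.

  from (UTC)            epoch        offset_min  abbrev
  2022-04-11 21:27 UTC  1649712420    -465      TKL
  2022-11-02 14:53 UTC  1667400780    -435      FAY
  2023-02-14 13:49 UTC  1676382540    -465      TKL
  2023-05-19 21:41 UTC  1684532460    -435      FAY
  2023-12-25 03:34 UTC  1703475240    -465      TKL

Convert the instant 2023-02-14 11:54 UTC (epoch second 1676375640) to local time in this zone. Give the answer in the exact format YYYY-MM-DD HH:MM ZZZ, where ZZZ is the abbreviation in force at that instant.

2023-02-14 04:39 FAY

Query: 2023-02-14 11:54 UTC
Rule 2/5 (FAY, -07:15): 2022-11-02 14:53 UTC ≤ query < 2023-02-14 13:49 UTC
11·60 + 54 - 435 = 279 min
279 = 0·1440 + 279; 279 = 4·60 + 39 → 04:39, same day
→ 2023-02-14 04:39 FAY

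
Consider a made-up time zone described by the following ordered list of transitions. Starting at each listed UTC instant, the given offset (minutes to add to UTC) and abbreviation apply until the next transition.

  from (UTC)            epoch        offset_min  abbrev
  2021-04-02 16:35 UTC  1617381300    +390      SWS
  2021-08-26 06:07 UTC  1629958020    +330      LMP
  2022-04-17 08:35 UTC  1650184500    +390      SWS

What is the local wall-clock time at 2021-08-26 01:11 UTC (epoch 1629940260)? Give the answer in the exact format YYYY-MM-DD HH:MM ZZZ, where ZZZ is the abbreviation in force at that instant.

2021-08-26 07:41 SWS

Query: 2021-08-26 01:11 UTC
Rule 1/3 (SWS, +06:30): 2021-04-02 16:35 UTC ≤ query < 2021-08-26 06:07 UTC
1·60 + 11 + 390 = 461 min
461 = 0·1440 + 461; 461 = 7·60 + 41 → 07:41, same day
→ 2021-08-26 07:41 SWS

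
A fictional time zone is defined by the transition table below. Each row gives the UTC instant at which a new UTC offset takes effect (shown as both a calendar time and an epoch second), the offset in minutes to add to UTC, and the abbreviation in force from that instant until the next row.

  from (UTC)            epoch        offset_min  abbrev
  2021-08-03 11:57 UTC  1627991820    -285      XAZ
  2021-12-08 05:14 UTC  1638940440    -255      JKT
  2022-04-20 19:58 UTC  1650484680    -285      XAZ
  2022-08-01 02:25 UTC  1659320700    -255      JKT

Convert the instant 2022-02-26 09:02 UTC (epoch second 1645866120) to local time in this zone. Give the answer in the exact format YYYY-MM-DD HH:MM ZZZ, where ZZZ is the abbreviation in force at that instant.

Query: 2022-02-26 09:02 UTC
Rule 2/4 (JKT, -04:15): 2021-12-08 05:14 UTC ≤ query < 2022-04-20 19:58 UTC
9·60 + 2 - 255 = 287 min
287 = 0·1440 + 287; 287 = 4·60 + 47 → 04:47, same day
→ 2022-02-26 04:47 JKT

2022-02-26 04:47 JKT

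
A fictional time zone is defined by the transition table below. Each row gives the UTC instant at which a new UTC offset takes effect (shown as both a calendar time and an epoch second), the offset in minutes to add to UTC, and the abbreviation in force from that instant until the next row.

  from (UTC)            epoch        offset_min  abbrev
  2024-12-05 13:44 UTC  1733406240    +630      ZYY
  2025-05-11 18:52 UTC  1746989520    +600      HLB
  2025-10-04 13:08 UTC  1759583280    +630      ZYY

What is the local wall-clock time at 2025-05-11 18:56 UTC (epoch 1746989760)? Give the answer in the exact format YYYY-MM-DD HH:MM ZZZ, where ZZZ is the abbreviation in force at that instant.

2025-05-12 04:56 HLB

Query: 2025-05-11 18:56 UTC
Rule 2/3 (HLB, +10:00): 2025-05-11 18:52 UTC ≤ query < 2025-10-04 13:08 UTC
18·60 + 56 + 600 = 1736 min
1736 = 1·1440 + 296; 296 = 4·60 + 56 → 04:56, 2025-05-11 + 1 day = 2025-05-12
→ 2025-05-12 04:56 HLB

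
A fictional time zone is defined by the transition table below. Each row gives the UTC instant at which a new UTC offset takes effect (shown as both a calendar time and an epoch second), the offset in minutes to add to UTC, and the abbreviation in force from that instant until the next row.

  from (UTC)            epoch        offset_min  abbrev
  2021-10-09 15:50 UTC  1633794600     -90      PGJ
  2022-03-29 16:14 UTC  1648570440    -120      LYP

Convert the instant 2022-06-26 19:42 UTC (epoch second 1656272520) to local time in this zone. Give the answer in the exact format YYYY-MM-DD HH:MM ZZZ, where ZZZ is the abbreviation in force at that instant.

2022-06-26 17:42 LYP

Query: 2022-06-26 19:42 UTC
Rule 2/2 (LYP, -02:00): 2022-03-29 16:14 UTC ≤ query < +∞
19·60 + 42 - 120 = 1062 min
1062 = 0·1440 + 1062; 1062 = 17·60 + 42 → 17:42, same day
→ 2022-06-26 17:42 LYP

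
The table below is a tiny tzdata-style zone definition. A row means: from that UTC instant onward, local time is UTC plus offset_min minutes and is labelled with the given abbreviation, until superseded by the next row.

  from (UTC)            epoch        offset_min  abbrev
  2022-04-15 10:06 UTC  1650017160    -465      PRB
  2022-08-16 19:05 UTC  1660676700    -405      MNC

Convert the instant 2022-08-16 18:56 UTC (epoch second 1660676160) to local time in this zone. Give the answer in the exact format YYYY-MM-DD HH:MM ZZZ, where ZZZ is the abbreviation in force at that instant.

2022-08-16 11:11 PRB

Query: 2022-08-16 18:56 UTC
Rule 1/2 (PRB, -07:45): 2022-04-15 10:06 UTC ≤ query < 2022-08-16 19:05 UTC
18·60 + 56 - 465 = 671 min
671 = 0·1440 + 671; 671 = 11·60 + 11 → 11:11, same day
→ 2022-08-16 11:11 PRB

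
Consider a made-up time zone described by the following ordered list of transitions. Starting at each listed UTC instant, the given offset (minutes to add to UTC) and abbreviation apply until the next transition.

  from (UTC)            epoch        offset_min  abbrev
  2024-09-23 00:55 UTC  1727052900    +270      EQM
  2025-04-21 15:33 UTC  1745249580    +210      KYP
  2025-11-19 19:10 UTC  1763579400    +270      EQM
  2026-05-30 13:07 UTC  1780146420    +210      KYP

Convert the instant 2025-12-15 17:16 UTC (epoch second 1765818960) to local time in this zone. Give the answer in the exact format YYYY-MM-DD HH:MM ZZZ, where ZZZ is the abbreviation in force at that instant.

2025-12-15 21:46 EQM

Query: 2025-12-15 17:16 UTC
Rule 3/4 (EQM, +04:30): 2025-11-19 19:10 UTC ≤ query < 2026-05-30 13:07 UTC
17·60 + 16 + 270 = 1306 min
1306 = 0·1440 + 1306; 1306 = 21·60 + 46 → 21:46, same day
→ 2025-12-15 21:46 EQM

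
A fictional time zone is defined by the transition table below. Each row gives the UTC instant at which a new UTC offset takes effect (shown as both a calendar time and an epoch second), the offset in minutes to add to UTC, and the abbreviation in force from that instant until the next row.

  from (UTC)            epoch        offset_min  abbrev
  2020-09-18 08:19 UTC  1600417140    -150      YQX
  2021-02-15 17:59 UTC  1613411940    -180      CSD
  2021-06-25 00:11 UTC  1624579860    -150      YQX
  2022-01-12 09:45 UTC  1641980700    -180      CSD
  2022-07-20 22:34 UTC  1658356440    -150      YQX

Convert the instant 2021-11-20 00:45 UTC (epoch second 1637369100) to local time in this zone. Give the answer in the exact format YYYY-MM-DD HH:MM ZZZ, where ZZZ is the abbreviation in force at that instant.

2021-11-19 22:15 YQX

Query: 2021-11-20 00:45 UTC
Rule 3/5 (YQX, -02:30): 2021-06-25 00:11 UTC ≤ query < 2022-01-12 09:45 UTC
0·60 + 45 - 150 = -105 min
-105 = -1·1440 + 1335; 1335 = 22·60 + 15 → 22:15, 2021-11-20 - 1 day = 2021-11-19
→ 2021-11-19 22:15 YQX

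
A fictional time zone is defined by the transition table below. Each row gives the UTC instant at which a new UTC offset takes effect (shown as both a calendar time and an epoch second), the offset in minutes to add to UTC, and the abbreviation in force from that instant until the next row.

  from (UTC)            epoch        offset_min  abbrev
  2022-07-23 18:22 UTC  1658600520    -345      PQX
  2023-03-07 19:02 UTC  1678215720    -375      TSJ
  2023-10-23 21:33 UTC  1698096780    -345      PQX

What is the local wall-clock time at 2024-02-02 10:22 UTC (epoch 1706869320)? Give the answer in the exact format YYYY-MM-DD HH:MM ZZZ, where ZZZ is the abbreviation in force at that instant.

2024-02-02 04:37 PQX

Query: 2024-02-02 10:22 UTC
Rule 3/3 (PQX, -05:45): 2023-10-23 21:33 UTC ≤ query < +∞
10·60 + 22 - 345 = 277 min
277 = 0·1440 + 277; 277 = 4·60 + 37 → 04:37, same day
→ 2024-02-02 04:37 PQX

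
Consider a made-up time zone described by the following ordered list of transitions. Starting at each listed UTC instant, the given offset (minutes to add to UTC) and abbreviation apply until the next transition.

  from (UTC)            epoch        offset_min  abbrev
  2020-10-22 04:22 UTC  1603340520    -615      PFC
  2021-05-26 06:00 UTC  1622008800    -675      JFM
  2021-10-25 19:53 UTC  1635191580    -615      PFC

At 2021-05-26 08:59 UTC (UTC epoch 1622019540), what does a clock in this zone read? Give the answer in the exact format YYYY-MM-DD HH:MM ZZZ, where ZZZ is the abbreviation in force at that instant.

2021-05-25 21:44 JFM

Query: 2021-05-26 08:59 UTC
Rule 2/3 (JFM, -11:15): 2021-05-26 06:00 UTC ≤ query < 2021-10-25 19:53 UTC
8·60 + 59 - 675 = -136 min
-136 = -1·1440 + 1304; 1304 = 21·60 + 44 → 21:44, 2021-05-26 - 1 day = 2021-05-25
→ 2021-05-25 21:44 JFM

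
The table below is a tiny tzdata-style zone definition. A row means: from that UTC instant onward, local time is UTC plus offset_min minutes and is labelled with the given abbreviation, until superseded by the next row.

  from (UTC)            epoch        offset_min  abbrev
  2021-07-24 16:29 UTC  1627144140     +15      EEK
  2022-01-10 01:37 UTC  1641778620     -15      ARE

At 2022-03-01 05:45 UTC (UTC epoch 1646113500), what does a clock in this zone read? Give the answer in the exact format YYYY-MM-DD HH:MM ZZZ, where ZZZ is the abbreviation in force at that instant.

Query: 2022-03-01 05:45 UTC
Rule 2/2 (ARE, -00:15): 2022-01-10 01:37 UTC ≤ query < +∞
5·60 + 45 - 15 = 330 min
330 = 0·1440 + 330; 330 = 5·60 + 30 → 05:30, same day
→ 2022-03-01 05:30 ARE

2022-03-01 05:30 ARE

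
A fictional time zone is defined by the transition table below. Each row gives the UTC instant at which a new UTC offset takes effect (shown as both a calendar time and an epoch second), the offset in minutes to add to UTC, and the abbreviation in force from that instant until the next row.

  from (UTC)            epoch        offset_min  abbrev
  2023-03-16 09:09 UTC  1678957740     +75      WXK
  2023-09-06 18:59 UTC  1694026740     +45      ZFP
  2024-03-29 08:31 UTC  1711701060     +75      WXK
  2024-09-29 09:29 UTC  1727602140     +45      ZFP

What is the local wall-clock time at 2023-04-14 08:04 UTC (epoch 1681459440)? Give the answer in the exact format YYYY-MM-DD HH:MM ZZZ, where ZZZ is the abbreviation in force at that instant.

2023-04-14 09:19 WXK

Query: 2023-04-14 08:04 UTC
Rule 1/4 (WXK, +01:15): 2023-03-16 09:09 UTC ≤ query < 2023-09-06 18:59 UTC
8·60 + 4 + 75 = 559 min
559 = 0·1440 + 559; 559 = 9·60 + 19 → 09:19, same day
→ 2023-04-14 09:19 WXK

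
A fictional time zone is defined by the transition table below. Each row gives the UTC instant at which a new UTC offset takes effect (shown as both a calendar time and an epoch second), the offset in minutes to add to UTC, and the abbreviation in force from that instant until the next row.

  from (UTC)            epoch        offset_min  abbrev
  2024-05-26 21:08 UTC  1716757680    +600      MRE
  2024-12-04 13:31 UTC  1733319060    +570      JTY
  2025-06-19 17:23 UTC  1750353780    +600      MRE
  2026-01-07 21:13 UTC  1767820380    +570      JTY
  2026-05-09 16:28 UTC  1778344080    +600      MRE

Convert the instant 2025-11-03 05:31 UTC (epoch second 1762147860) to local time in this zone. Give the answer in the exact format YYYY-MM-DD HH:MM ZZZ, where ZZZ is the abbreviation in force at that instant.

Query: 2025-11-03 05:31 UTC
Rule 3/5 (MRE, +10:00): 2025-06-19 17:23 UTC ≤ query < 2026-01-07 21:13 UTC
5·60 + 31 + 600 = 931 min
931 = 0·1440 + 931; 931 = 15·60 + 31 → 15:31, same day
→ 2025-11-03 15:31 MRE

2025-11-03 15:31 MRE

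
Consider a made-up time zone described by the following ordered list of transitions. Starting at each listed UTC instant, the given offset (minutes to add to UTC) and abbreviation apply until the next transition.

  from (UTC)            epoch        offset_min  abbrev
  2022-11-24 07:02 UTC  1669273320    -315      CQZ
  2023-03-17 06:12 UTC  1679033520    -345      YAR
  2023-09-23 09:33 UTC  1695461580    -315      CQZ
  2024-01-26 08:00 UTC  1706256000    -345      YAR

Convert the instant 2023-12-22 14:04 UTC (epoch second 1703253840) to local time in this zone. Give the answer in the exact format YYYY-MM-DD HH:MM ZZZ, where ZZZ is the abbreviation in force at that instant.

Query: 2023-12-22 14:04 UTC
Rule 3/4 (CQZ, -05:15): 2023-09-23 09:33 UTC ≤ query < 2024-01-26 08:00 UTC
14·60 + 4 - 315 = 529 min
529 = 0·1440 + 529; 529 = 8·60 + 49 → 08:49, same day
→ 2023-12-22 08:49 CQZ

2023-12-22 08:49 CQZ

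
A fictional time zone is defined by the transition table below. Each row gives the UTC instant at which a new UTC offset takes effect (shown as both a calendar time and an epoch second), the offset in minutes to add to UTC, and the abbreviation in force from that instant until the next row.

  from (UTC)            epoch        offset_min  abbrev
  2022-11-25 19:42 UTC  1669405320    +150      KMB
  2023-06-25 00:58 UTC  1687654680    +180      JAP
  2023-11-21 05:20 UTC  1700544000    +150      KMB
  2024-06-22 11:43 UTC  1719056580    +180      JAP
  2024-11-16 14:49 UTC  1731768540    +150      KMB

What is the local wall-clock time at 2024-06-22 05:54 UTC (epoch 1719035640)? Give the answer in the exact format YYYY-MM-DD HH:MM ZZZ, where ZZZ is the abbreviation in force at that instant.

2024-06-22 08:24 KMB

Query: 2024-06-22 05:54 UTC
Rule 3/5 (KMB, +02:30): 2023-11-21 05:20 UTC ≤ query < 2024-06-22 11:43 UTC
5·60 + 54 + 150 = 504 min
504 = 0·1440 + 504; 504 = 8·60 + 24 → 08:24, same day
→ 2024-06-22 08:24 KMB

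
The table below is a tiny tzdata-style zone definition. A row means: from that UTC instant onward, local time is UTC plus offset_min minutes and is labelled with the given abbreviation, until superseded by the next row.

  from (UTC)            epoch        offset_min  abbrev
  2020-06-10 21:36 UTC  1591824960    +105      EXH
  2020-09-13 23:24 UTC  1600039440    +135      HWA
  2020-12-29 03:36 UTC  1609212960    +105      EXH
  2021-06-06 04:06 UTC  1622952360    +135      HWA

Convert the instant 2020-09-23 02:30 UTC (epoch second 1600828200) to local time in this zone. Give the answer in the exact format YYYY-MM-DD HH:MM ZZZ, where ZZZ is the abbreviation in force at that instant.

2020-09-23 04:45 HWA

Query: 2020-09-23 02:30 UTC
Rule 2/4 (HWA, +02:15): 2020-09-13 23:24 UTC ≤ query < 2020-12-29 03:36 UTC
2·60 + 30 + 135 = 285 min
285 = 0·1440 + 285; 285 = 4·60 + 45 → 04:45, same day
→ 2020-09-23 04:45 HWA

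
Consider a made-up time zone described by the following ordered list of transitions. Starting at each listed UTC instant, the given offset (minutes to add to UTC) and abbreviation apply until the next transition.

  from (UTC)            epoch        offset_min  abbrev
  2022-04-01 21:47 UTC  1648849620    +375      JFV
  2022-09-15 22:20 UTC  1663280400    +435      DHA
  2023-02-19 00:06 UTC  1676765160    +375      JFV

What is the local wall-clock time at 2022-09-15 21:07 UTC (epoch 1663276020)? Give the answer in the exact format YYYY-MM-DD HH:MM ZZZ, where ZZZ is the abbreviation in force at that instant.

2022-09-16 03:22 JFV

Query: 2022-09-15 21:07 UTC
Rule 1/3 (JFV, +06:15): 2022-04-01 21:47 UTC ≤ query < 2022-09-15 22:20 UTC
21·60 + 7 + 375 = 1642 min
1642 = 1·1440 + 202; 202 = 3·60 + 22 → 03:22, 2022-09-15 + 1 day = 2022-09-16
→ 2022-09-16 03:22 JFV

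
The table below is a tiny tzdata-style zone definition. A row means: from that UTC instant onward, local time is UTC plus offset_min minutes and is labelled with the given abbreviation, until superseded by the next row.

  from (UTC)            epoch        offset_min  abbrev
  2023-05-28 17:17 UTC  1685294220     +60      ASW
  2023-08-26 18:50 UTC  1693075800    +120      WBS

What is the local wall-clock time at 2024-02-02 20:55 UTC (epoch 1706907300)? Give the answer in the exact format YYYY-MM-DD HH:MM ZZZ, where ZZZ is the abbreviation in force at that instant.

2024-02-02 22:55 WBS

Query: 2024-02-02 20:55 UTC
Rule 2/2 (WBS, +02:00): 2023-08-26 18:50 UTC ≤ query < +∞
20·60 + 55 + 120 = 1375 min
1375 = 0·1440 + 1375; 1375 = 22·60 + 55 → 22:55, same day
→ 2024-02-02 22:55 WBS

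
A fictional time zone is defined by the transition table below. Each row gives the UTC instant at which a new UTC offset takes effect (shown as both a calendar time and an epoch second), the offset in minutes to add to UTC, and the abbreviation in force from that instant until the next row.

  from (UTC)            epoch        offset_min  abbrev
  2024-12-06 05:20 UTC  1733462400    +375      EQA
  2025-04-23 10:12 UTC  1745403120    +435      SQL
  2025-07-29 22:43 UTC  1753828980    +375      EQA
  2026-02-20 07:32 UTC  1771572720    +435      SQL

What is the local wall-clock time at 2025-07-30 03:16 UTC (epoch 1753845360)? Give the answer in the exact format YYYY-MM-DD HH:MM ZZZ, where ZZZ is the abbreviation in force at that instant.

2025-07-30 09:31 EQA

Query: 2025-07-30 03:16 UTC
Rule 3/4 (EQA, +06:15): 2025-07-29 22:43 UTC ≤ query < 2026-02-20 07:32 UTC
3·60 + 16 + 375 = 571 min
571 = 0·1440 + 571; 571 = 9·60 + 31 → 09:31, same day
→ 2025-07-30 09:31 EQA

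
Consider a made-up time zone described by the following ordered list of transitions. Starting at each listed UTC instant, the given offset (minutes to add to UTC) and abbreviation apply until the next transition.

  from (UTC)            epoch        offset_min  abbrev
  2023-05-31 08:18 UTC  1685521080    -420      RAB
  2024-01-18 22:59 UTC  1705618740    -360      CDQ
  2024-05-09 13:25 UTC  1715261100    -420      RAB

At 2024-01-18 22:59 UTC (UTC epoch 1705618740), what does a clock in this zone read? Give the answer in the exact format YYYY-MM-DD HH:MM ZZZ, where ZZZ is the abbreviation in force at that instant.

2024-01-18 16:59 CDQ

Query: 2024-01-18 22:59 UTC
Rule 2/3 (CDQ, -06:00): 2024-01-18 22:59 UTC ≤ query < 2024-05-09 13:25 UTC
22·60 + 59 - 360 = 1019 min
1019 = 0·1440 + 1019; 1019 = 16·60 + 59 → 16:59, same day
→ 2024-01-18 16:59 CDQ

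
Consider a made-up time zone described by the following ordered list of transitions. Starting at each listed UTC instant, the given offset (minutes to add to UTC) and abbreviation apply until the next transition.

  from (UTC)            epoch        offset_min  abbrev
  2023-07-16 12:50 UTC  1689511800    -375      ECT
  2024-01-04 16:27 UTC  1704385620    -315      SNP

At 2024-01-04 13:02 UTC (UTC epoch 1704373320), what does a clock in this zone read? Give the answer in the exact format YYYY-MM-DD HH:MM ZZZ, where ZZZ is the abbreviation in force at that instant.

2024-01-04 06:47 ECT

Query: 2024-01-04 13:02 UTC
Rule 1/2 (ECT, -06:15): 2023-07-16 12:50 UTC ≤ query < 2024-01-04 16:27 UTC
13·60 + 2 - 375 = 407 min
407 = 0·1440 + 407; 407 = 6·60 + 47 → 06:47, same day
→ 2024-01-04 06:47 ECT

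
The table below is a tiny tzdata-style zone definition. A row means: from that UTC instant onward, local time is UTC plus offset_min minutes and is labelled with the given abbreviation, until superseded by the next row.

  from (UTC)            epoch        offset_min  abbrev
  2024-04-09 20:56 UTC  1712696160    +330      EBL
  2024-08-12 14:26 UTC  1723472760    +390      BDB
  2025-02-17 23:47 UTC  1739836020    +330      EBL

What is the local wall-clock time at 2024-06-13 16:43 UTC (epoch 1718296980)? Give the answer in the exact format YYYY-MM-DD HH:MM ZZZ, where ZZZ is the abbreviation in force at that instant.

Query: 2024-06-13 16:43 UTC
Rule 1/3 (EBL, +05:30): 2024-04-09 20:56 UTC ≤ query < 2024-08-12 14:26 UTC
16·60 + 43 + 330 = 1333 min
1333 = 0·1440 + 1333; 1333 = 22·60 + 13 → 22:13, same day
→ 2024-06-13 22:13 EBL

2024-06-13 22:13 EBL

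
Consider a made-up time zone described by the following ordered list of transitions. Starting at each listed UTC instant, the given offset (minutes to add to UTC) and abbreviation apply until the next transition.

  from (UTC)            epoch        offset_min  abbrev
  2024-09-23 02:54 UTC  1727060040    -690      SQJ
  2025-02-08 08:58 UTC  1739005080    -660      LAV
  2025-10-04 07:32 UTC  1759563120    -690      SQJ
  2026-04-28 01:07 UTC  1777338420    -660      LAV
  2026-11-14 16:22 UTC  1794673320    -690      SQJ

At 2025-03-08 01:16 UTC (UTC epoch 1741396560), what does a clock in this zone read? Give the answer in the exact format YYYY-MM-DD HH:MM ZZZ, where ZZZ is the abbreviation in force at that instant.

2025-03-07 14:16 LAV

Query: 2025-03-08 01:16 UTC
Rule 2/5 (LAV, -11:00): 2025-02-08 08:58 UTC ≤ query < 2025-10-04 07:32 UTC
1·60 + 16 - 660 = -584 min
-584 = -1·1440 + 856; 856 = 14·60 + 16 → 14:16, 2025-03-08 - 1 day = 2025-03-07
→ 2025-03-07 14:16 LAV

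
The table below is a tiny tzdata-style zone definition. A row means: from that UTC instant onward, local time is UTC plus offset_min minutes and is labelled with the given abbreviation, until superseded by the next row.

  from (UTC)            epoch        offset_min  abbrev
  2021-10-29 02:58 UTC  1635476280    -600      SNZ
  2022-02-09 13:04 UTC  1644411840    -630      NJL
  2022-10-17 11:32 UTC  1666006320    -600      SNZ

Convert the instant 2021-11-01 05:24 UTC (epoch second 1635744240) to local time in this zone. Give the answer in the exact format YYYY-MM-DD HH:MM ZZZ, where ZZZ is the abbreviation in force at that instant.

Query: 2021-11-01 05:24 UTC
Rule 1/3 (SNZ, -10:00): 2021-10-29 02:58 UTC ≤ query < 2022-02-09 13:04 UTC
5·60 + 24 - 600 = -276 min
-276 = -1·1440 + 1164; 1164 = 19·60 + 24 → 19:24, 2021-11-01 - 1 day = 2021-10-31
→ 2021-10-31 19:24 SNZ

2021-10-31 19:24 SNZ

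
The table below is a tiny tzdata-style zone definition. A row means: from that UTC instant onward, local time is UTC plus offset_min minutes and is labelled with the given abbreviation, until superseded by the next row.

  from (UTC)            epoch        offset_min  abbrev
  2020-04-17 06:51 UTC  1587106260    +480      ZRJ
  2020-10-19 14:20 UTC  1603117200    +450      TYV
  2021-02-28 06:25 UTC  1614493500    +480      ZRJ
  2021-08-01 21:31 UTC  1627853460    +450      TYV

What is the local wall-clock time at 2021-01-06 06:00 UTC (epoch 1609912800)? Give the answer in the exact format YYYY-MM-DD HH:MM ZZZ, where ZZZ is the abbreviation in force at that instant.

Query: 2021-01-06 06:00 UTC
Rule 2/4 (TYV, +07:30): 2020-10-19 14:20 UTC ≤ query < 2021-02-28 06:25 UTC
6·60 + 0 + 450 = 810 min
810 = 0·1440 + 810; 810 = 13·60 + 30 → 13:30, same day
→ 2021-01-06 13:30 TYV

2021-01-06 13:30 TYV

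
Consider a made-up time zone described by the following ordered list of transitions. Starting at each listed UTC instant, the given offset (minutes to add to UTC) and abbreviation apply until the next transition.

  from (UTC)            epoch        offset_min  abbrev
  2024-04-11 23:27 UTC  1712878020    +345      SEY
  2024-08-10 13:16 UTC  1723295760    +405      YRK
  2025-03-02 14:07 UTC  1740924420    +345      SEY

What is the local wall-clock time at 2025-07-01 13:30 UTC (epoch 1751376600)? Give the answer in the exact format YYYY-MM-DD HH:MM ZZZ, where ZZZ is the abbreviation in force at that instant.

Query: 2025-07-01 13:30 UTC
Rule 3/3 (SEY, +05:45): 2025-03-02 14:07 UTC ≤ query < +∞
13·60 + 30 + 345 = 1155 min
1155 = 0·1440 + 1155; 1155 = 19·60 + 15 → 19:15, same day
→ 2025-07-01 19:15 SEY

2025-07-01 19:15 SEY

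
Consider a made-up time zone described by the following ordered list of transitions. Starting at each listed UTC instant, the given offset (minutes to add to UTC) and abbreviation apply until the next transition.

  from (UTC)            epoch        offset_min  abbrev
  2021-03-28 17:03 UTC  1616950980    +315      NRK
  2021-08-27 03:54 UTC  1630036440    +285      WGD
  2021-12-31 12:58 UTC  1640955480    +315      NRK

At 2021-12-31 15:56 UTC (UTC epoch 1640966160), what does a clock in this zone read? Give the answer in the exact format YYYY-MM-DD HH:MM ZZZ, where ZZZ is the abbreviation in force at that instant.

Query: 2021-12-31 15:56 UTC
Rule 3/3 (NRK, +05:15): 2021-12-31 12:58 UTC ≤ query < +∞
15·60 + 56 + 315 = 1271 min
1271 = 0·1440 + 1271; 1271 = 21·60 + 11 → 21:11, same day
→ 2021-12-31 21:11 NRK

2021-12-31 21:11 NRK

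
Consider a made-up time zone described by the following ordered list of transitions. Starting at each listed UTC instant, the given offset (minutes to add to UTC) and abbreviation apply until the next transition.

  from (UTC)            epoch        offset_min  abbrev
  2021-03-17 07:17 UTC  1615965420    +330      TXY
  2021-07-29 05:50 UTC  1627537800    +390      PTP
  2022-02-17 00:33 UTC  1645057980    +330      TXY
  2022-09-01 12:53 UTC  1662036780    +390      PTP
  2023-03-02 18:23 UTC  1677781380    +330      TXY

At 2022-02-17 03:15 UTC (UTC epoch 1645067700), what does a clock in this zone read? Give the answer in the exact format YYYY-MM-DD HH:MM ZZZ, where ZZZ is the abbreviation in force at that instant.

Query: 2022-02-17 03:15 UTC
Rule 3/5 (TXY, +05:30): 2022-02-17 00:33 UTC ≤ query < 2022-09-01 12:53 UTC
3·60 + 15 + 330 = 525 min
525 = 0·1440 + 525; 525 = 8·60 + 45 → 08:45, same day
→ 2022-02-17 08:45 TXY

2022-02-17 08:45 TXY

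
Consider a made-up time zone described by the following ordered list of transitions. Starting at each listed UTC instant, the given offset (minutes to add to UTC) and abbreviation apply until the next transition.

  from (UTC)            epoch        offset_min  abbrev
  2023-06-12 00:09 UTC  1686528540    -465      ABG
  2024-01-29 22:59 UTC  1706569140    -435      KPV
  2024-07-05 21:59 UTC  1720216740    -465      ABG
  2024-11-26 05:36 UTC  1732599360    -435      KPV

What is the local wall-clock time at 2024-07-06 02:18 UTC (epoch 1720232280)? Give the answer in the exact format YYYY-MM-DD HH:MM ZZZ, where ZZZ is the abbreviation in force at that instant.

2024-07-05 18:33 ABG

Query: 2024-07-06 02:18 UTC
Rule 3/4 (ABG, -07:45): 2024-07-05 21:59 UTC ≤ query < 2024-11-26 05:36 UTC
2·60 + 18 - 465 = -327 min
-327 = -1·1440 + 1113; 1113 = 18·60 + 33 → 18:33, 2024-07-06 - 1 day = 2024-07-05
→ 2024-07-05 18:33 ABG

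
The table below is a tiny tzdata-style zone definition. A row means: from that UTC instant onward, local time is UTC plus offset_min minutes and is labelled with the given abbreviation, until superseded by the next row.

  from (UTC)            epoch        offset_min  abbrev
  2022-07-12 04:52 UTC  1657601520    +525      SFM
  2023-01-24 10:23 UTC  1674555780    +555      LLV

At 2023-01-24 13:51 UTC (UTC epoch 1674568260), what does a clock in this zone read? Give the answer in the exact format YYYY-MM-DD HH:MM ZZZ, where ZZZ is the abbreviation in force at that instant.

Query: 2023-01-24 13:51 UTC
Rule 2/2 (LLV, +09:15): 2023-01-24 10:23 UTC ≤ query < +∞
13·60 + 51 + 555 = 1386 min
1386 = 0·1440 + 1386; 1386 = 23·60 + 6 → 23:06, same day
→ 2023-01-24 23:06 LLV

2023-01-24 23:06 LLV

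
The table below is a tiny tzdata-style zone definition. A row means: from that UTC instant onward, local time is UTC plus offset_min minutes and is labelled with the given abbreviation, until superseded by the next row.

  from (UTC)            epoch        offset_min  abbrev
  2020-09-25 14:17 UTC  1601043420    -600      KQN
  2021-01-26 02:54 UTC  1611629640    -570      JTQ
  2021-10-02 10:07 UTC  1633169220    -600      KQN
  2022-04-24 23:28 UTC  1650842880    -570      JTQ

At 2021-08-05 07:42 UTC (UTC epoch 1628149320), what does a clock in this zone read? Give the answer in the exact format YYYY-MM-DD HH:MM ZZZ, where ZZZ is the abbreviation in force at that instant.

2021-08-04 22:12 JTQ

Query: 2021-08-05 07:42 UTC
Rule 2/4 (JTQ, -09:30): 2021-01-26 02:54 UTC ≤ query < 2021-10-02 10:07 UTC
7·60 + 42 - 570 = -108 min
-108 = -1·1440 + 1332; 1332 = 22·60 + 12 → 22:12, 2021-08-05 - 1 day = 2021-08-04
→ 2021-08-04 22:12 JTQ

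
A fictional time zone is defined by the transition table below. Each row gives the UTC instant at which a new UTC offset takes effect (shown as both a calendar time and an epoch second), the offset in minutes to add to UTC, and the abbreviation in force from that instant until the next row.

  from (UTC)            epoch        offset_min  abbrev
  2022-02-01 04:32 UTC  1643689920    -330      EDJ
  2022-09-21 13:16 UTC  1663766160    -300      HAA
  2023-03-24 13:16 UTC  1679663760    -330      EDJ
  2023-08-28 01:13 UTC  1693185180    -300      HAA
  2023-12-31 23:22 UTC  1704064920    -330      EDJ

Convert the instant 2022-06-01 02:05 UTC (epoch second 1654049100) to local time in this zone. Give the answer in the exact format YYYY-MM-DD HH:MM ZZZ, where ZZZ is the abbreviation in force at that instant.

2022-05-31 20:35 EDJ

Query: 2022-06-01 02:05 UTC
Rule 1/5 (EDJ, -05:30): 2022-02-01 04:32 UTC ≤ query < 2022-09-21 13:16 UTC
2·60 + 5 - 330 = -205 min
-205 = -1·1440 + 1235; 1235 = 20·60 + 35 → 20:35, 2022-06-01 - 1 day = 2022-05-31
→ 2022-05-31 20:35 EDJ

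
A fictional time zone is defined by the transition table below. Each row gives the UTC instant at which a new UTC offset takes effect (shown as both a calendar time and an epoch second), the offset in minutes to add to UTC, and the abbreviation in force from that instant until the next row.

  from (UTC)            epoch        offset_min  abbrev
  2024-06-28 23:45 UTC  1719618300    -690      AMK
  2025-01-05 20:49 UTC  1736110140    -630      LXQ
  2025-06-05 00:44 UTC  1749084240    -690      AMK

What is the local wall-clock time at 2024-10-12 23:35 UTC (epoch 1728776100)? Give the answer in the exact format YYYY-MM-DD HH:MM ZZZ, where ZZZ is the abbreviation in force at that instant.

Query: 2024-10-12 23:35 UTC
Rule 1/3 (AMK, -11:30): 2024-06-28 23:45 UTC ≤ query < 2025-01-05 20:49 UTC
23·60 + 35 - 690 = 725 min
725 = 0·1440 + 725; 725 = 12·60 + 5 → 12:05, same day
→ 2024-10-12 12:05 AMK

2024-10-12 12:05 AMK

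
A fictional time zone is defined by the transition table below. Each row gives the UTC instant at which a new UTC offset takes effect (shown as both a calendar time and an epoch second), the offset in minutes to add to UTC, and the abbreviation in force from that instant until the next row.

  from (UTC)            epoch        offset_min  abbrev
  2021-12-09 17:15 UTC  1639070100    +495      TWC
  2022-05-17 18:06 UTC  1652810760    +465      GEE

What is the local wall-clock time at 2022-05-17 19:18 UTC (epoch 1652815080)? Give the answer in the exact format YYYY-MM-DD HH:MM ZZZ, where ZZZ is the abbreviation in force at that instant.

2022-05-18 03:03 GEE

Query: 2022-05-17 19:18 UTC
Rule 2/2 (GEE, +07:45): 2022-05-17 18:06 UTC ≤ query < +∞
19·60 + 18 + 465 = 1623 min
1623 = 1·1440 + 183; 183 = 3·60 + 3 → 03:03, 2022-05-17 + 1 day = 2022-05-18
→ 2022-05-18 03:03 GEE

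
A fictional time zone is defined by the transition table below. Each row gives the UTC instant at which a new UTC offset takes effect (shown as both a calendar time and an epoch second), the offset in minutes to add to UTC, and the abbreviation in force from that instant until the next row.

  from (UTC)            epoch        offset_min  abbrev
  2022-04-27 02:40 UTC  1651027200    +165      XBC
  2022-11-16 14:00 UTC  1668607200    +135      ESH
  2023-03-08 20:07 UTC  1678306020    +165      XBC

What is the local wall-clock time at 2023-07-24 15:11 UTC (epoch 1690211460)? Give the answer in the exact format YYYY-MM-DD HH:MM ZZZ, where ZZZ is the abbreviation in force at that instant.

Query: 2023-07-24 15:11 UTC
Rule 3/3 (XBC, +02:45): 2023-03-08 20:07 UTC ≤ query < +∞
15·60 + 11 + 165 = 1076 min
1076 = 0·1440 + 1076; 1076 = 17·60 + 56 → 17:56, same day
→ 2023-07-24 17:56 XBC

2023-07-24 17:56 XBC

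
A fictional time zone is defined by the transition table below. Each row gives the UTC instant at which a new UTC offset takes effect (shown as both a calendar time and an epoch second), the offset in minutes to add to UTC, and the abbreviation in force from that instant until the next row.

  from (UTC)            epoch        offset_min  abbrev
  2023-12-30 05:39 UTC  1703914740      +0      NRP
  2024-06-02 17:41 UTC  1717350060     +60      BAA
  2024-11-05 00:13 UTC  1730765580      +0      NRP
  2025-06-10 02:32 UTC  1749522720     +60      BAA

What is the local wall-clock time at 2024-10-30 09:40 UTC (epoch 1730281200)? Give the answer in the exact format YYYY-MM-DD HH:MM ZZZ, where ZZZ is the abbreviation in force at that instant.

Query: 2024-10-30 09:40 UTC
Rule 2/4 (BAA, +01:00): 2024-06-02 17:41 UTC ≤ query < 2024-11-05 00:13 UTC
9·60 + 40 + 60 = 640 min
640 = 0·1440 + 640; 640 = 10·60 + 40 → 10:40, same day
→ 2024-10-30 10:40 BAA

2024-10-30 10:40 BAA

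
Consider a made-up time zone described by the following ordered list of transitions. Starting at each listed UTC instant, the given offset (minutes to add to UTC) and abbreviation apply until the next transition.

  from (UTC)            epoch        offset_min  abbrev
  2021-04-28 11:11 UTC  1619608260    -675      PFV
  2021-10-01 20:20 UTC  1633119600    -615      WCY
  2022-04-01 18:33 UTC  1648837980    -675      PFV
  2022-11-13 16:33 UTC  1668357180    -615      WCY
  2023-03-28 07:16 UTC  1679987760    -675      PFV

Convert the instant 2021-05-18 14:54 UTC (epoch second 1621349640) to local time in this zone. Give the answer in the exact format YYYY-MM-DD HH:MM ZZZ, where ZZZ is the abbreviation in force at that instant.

2021-05-18 03:39 PFV

Query: 2021-05-18 14:54 UTC
Rule 1/5 (PFV, -11:15): 2021-04-28 11:11 UTC ≤ query < 2021-10-01 20:20 UTC
14·60 + 54 - 675 = 219 min
219 = 0·1440 + 219; 219 = 3·60 + 39 → 03:39, same day
→ 2021-05-18 03:39 PFV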